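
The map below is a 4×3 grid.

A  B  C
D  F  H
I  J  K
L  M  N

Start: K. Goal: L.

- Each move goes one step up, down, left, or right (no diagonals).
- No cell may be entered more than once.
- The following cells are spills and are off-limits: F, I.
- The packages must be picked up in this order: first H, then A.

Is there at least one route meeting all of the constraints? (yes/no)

no

Every way from H onward to L runs back through K, which the route has already used — so it cannot be completed without a revisit.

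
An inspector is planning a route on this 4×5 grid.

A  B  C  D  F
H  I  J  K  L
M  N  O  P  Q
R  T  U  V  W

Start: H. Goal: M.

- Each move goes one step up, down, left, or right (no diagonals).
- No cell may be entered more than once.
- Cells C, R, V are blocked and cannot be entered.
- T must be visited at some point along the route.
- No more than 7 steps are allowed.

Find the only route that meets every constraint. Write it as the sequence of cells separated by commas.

H, I, J, O, U, T, N, M

The budget equals the shortest possible length, so every move has to be on a shortest route through the required cells.
Route from H: right 2 to J, down 2 to U, left 1 to T, up 1 to N, left 1 to M — 7 moves in all.
Check: all required cells visited; 7 ≤ 7 moves.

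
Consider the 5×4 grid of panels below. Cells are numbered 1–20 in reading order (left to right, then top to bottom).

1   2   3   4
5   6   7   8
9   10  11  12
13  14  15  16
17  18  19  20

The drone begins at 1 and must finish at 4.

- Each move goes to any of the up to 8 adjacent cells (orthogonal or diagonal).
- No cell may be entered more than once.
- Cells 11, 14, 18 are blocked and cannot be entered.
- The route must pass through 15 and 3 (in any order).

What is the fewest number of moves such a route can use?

Any route passes through 15 and 3 in some order between 1 and 4. Summing Chebyshev distances along each leg and taking the cheapest ordering (1 → 15 → 3 → 4) gives a lower bound of 3 + 3 + 1 = 7 moves.
A route of 7 moves achieves this: 1 → 5 → 10 → 15 → 12 → 7 → 3 → 4.
Since 7 matches the lower bound, it is optimal.

7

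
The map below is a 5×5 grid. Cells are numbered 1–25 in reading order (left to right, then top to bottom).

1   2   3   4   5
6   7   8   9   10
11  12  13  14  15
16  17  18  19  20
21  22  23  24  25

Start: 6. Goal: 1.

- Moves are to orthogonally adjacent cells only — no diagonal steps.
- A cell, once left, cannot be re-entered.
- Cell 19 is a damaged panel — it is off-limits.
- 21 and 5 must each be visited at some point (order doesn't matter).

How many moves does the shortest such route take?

15

Any route passes through 21 and 5 in some order between 6 and 1. Summing Manhattan distances along each leg and taking the cheapest ordering (6 → 21 → 5 → 1) gives a lower bound of 3 + 8 + 4 = 15 moves.
A route of 15 moves achieves this: 6 → 11 → 16 → 21 → 22 → 17 → 12 → 7 → 8 → 9 → 10 → 5 → 4 → 3 → 2 → 1.
Since 15 matches the lower bound, it is optimal.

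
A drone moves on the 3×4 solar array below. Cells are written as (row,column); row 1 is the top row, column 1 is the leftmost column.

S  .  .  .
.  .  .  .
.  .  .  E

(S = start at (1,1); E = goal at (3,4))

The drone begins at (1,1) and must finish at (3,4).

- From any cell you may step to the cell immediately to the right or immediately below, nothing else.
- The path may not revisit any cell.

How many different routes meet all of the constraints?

A right/down-only route from (1,1) to (3,4) makes exactly 2 down-moves and 3 right-moves in some order.
With no other constraints that would be C(5,2) = 10 routes.
That gives 10 routes.

10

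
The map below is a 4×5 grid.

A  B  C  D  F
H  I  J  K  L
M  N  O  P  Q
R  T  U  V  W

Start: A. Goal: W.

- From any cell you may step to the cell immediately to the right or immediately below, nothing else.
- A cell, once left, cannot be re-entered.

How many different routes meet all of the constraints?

35

A right/down-only route from A to W makes exactly 3 down-moves and 4 right-moves in some order.
With no other constraints that would be C(7,3) = 35 routes.
That gives 35 routes.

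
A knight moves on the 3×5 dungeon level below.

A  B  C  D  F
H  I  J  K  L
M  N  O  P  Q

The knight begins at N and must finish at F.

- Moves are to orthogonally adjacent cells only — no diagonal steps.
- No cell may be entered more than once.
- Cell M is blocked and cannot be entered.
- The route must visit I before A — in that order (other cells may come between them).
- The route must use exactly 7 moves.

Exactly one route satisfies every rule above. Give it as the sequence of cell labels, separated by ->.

The waypoints must appear in the order I, A, with no cell reused.
Route from N: up 1 to I, left 1 to H, up 1 to A, right 4 to F — 7 moves in all.
Check: order respected (I at step 1, A at step 3); 7 moves as required.

N -> I -> H -> A -> B -> C -> D -> F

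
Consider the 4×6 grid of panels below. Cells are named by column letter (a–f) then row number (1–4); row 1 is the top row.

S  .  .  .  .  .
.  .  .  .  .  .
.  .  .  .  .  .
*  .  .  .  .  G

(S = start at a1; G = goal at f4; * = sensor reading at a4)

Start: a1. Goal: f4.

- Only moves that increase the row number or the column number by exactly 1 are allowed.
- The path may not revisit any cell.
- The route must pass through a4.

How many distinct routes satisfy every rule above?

1

A right/down-only route from a1 to f4 makes exactly 3 down-moves and 5 right-moves in some order.
With no other constraints that would be C(8,3) = 56 routes.
Split at a4 and multiply the segment counts: a1→a4: 1; a4→f4: 1; product = 1.
That gives 1 route.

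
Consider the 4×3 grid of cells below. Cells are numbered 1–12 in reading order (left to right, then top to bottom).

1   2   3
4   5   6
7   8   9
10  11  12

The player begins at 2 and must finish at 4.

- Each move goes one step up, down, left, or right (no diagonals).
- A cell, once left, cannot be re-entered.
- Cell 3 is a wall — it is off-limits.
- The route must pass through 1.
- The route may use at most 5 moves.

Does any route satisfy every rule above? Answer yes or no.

One route that works: 2 → 1 → 4.

yes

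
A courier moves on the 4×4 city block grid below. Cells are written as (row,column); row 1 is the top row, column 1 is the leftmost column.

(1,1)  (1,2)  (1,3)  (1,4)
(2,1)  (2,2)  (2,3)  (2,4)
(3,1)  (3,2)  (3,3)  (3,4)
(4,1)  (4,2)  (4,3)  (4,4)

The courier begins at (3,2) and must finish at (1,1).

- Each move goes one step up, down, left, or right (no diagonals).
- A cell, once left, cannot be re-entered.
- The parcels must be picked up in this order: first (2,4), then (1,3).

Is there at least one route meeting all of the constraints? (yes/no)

One route that works: (3,2) → (2,2) → (2,3) → (2,4) → (1,4) → (1,3) → (1,2) → (1,1).

yes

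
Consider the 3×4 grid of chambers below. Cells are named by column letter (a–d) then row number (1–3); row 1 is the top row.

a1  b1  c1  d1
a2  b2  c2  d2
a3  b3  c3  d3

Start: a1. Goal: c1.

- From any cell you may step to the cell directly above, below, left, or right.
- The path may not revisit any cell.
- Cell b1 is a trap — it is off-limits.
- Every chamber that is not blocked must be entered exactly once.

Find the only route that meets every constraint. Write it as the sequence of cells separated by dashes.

Need to visit all 11 open cells exactly once, starting at a1 and ending at c1.
Cell a3 has only two open neighbours (a2 and b3), so the path must pass straight through it: one of those is the cell it's entered from and the other is where it exits.
Route from a1: down 2 to a3, right 1 to b3, up 1 to b2, right 1 to c2, down 1 to c3, right 1 to d3, up 2 to d1, left 1 to c1 — 10 moves in all.
Check: all 11 open cells covered.

a1 - a2 - a3 - b3 - b2 - c2 - c3 - d3 - d2 - d1 - c1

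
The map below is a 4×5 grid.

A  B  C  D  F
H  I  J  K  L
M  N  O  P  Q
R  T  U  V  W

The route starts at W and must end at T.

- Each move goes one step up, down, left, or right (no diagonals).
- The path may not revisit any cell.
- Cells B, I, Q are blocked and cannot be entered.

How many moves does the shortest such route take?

The Manhattan distance from W to T is |4−4| + |5−2| = 3, so at least 3 moves are needed.
A route of 3 moves achieves this: W → V → U → T.
Since 3 matches the lower bound, it is optimal.

3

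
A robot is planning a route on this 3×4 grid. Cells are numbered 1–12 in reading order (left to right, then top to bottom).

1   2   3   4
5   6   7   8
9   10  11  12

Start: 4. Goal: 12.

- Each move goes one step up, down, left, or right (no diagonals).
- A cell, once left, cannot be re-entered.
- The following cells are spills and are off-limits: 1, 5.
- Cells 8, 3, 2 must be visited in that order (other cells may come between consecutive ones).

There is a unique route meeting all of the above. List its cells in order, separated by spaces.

4 8 7 3 2 6 10 11 12

The waypoints must appear in the order 8, 3, 2, with no cell reused.
Route from 4: down to 8, left to 7, up to 3, left to 2, 2× down (reaching 10), 2× right (reaching 12) — 8 moves in all.
Check: order respected (8 at step 1, 3 at step 3, 2 at step 4).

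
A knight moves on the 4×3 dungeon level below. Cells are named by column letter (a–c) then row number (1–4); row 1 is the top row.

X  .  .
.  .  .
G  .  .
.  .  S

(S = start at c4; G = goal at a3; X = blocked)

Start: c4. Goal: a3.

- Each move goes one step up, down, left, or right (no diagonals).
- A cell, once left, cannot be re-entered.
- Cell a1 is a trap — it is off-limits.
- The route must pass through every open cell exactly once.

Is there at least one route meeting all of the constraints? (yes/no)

no

Colour the cells like a checkerboard: each orthogonal step flips colour, so a Hamiltonian route alternates colours. Here there are 5 cells of one colour and 6 of the other, with start on the opposite colour to the goal — the counts and endpoints can't be arranged into an alternating sequence of length 11, so no Hamiltonian route exists.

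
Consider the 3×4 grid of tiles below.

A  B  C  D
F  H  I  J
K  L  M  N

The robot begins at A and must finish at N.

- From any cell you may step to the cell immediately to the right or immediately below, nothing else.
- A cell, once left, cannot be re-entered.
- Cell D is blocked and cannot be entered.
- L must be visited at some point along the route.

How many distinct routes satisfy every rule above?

3

A right/down-only route from A to N makes exactly 2 down-moves and 3 right-moves in some order.
With no other constraints that would be C(5,2) = 10 routes.
Split at L and multiply the segment counts (each segment already excludes blocked cells): A→L: 3; L→N: 1; product = 3.
That gives 3 routes.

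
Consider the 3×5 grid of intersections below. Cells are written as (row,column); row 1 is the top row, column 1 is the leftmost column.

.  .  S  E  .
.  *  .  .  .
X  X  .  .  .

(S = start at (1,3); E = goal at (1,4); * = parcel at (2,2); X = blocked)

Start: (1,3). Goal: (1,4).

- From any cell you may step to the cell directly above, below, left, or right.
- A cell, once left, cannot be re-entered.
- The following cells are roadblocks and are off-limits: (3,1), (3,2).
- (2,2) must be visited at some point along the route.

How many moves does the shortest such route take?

5

Any route passes through (2,2) somewhere between (1,3) and (1,4). Summing Manhattan distances along the two legs ((1,3) → (2,2) → (1,4)) gives a lower bound of 2 + 3 = 5 moves.
A route of 5 moves achieves this: (1,3) → (1,2) → (2,2) → (2,3) → (2,4) → (1,4).
Since 5 matches the lower bound, it is optimal.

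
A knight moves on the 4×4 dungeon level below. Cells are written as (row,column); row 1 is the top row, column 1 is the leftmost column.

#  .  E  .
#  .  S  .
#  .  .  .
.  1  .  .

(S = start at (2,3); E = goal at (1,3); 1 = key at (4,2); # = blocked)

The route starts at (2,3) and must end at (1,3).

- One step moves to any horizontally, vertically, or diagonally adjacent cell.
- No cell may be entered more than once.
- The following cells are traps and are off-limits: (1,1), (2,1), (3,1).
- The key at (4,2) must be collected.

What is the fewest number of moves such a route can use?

Any route passes through (4,2) somewhere between (2,3) and (1,3). Summing Chebyshev distances along the two legs ((2,3) → (4,2) → (1,3)) gives a lower bound of 2 + 3 = 5 moves.
A route of 5 moves achieves this: (2,3) → (3,2) → (4,2) → (3,3) → (2,2) → (1,3).
Since 5 matches the lower bound, it is optimal.

5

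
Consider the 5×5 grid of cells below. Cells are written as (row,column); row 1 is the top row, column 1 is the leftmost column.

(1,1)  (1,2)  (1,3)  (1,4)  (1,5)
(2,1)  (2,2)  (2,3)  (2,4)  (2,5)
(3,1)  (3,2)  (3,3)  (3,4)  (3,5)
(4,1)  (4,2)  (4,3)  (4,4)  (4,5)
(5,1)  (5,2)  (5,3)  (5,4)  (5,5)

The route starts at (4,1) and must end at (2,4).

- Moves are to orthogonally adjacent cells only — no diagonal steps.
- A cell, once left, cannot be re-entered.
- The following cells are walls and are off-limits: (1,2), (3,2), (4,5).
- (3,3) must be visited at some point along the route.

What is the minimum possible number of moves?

5

Any route passes through (3,3) somewhere between (4,1) and (2,4). Summing Manhattan distances along the two legs ((4,1) → (3,3) → (2,4)) gives a lower bound of 3 + 2 = 5 moves.
A route of 5 moves achieves this: (4,1) → (4,2) → (4,3) → (3,3) → (2,3) → (2,4).
Since 5 matches the lower bound, it is optimal.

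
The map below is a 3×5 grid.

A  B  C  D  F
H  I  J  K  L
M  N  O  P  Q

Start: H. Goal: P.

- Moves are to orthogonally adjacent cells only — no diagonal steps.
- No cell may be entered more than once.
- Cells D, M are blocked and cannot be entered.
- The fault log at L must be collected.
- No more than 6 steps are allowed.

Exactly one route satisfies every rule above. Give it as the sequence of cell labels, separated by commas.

The 6-move cap with required stops at L leaves no slack for detours.
Route from H: 4× right (reaching L), down to Q, left to P — 6 moves in all.
Check: all required cells visited; 6 ≤ 6 moves.

H, I, J, K, L, Q, P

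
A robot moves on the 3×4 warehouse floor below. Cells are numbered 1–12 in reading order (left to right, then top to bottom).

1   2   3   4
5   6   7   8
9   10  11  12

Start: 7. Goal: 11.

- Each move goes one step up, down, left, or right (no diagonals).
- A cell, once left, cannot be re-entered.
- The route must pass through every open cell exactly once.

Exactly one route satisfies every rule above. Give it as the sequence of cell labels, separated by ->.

Need to visit all 12 open cells exactly once, starting at 7 and ending at 11.
Cell 12 has only two open neighbours (8 and 11), so the path must pass straight through it: one of those is the cell it's entered from and the other is where it exits.
Route from 7: left 1 to 6, down 1 to 10, left 1 to 9, up 2 to 1, right 3 to 4, down 2 to 12, left 1 to 11 — 11 moves in all.
Check: all 12 open cells covered.

7 -> 6 -> 10 -> 9 -> 5 -> 1 -> 2 -> 3 -> 4 -> 8 -> 12 -> 11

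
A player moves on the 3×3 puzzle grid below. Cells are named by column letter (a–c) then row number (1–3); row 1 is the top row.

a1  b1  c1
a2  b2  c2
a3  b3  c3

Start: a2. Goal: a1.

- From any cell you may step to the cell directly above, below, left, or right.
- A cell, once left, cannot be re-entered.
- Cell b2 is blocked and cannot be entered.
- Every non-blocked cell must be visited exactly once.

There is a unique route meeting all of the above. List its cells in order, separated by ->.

a2 -> a3 -> b3 -> c3 -> c2 -> c1 -> b1 -> a1

Need to visit all 8 open cells exactly once, starting at a2 and ending at a1.
Cell c1 has only two open neighbours (c2 and b1), so the path must pass straight through it: one of those is the cell it's entered from and the other is where it exits.
Route from a2: down 1 to a3, right 2 to c3, up 2 to c1, left 2 to a1 — 7 moves in all.
Check: all 8 open cells covered.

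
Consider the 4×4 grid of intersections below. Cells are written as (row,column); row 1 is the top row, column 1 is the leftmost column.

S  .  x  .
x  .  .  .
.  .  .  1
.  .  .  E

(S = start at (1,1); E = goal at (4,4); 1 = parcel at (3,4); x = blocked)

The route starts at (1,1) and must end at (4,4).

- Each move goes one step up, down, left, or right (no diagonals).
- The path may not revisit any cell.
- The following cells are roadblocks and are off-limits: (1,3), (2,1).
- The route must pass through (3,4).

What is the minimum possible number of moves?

6

Any route passes through (3,4) somewhere between (1,1) and (4,4). Summing Manhattan distances along the two legs ((1,1) → (3,4) → (4,4)) gives a lower bound of 5 + 1 = 6 moves.
A route of 6 moves achieves this: (1,1) → (1,2) → (2,2) → (3,2) → (3,3) → (3,4) → (4,4).
Since 6 matches the lower bound, it is optimal.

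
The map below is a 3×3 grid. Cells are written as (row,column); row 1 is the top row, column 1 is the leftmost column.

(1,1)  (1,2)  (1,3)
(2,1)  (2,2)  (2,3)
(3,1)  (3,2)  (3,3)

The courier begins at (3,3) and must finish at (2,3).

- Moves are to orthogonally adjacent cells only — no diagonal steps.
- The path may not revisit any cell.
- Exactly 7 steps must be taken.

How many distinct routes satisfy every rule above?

4

Need simple routes of exactly 7 moves from (3,3) to (2,3) (Manhattan distance 1, so 3 moves are spent on a detour and 3 undoing it).
Enumerating: (3,3) (3,2) (2,2) (2,1) (1,1) (1,2) (1,3) (2,3) | (3,3) (3,2) (3,1) (2,1) (1,1) (1,2) (2,2) (2,3) | (3,3) (3,2) (3,1) (2,1) (1,1) (1,2) (1,3) (2,3) | (3,3) (3,2) (3,1) (2,1) (2,2) (1,2) (1,3) (2,3).
That gives 4 routes.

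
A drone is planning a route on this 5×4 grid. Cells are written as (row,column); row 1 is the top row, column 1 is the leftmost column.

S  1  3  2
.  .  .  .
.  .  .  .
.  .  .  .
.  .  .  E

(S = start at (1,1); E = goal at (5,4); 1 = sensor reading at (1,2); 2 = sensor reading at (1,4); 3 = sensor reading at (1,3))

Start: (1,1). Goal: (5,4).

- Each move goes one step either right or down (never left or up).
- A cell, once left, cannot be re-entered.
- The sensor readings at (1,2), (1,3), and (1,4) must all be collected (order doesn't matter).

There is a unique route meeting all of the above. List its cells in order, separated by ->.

(1,1) -> (1,2) -> (1,3) -> (1,4) -> (2,4) -> (3,4) -> (4,4) -> (5,4)

Moves only go right or down, so the column and row indices never decrease.
Route from (1,1): right 3 to (1,4), down 4 to (5,4) — 7 moves in all.
Check: all required cells visited.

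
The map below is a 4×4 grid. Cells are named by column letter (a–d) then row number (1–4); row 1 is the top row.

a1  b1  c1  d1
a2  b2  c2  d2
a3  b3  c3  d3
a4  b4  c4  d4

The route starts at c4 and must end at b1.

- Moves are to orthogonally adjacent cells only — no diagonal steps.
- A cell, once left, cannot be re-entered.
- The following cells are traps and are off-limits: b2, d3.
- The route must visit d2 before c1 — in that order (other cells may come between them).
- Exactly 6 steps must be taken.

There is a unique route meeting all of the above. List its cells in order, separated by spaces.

The waypoints must appear in the order d2, c1, with no cell reused.
Route from c4: 2× up (reaching c2), right to d2, up to d1, 2× left (reaching b1) — 6 moves in all.
Check: order respected (d2 at step 3, c1 at step 5); 6 moves as required.

c4 c3 c2 d2 d1 c1 b1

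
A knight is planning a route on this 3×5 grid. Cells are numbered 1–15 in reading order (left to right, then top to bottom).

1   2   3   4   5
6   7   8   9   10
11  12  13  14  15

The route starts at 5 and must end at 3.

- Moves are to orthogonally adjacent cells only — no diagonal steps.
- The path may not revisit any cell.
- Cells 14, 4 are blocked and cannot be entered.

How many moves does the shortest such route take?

The Manhattan distance from 5 to 3 is |1−1| + |5−3| = 2, so at least 2 moves are needed.
That bound ignores the blocked cells. Measuring each leg by the fewest moves that actually steer around them (5→3: 4) raises the lower bound to 4.
A route of 4 moves exists: 5 → 10 → 9 → 8 → 3.
Since 4 matches that lower bound, it is optimal.

4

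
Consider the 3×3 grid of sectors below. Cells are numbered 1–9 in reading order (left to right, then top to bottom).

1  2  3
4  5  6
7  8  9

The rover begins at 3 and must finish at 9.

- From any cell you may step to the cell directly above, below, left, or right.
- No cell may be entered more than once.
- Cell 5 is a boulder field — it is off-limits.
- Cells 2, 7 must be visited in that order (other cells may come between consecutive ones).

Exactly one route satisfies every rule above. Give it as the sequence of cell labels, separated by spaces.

3 2 1 4 7 8 9

The waypoints must appear in the order 2, 7, with no cell reused.
Route from 3: left 2 to 1, down 2 to 7, right 2 to 9 — 6 moves in all.
Check: order respected (2 at step 1, 7 at step 4).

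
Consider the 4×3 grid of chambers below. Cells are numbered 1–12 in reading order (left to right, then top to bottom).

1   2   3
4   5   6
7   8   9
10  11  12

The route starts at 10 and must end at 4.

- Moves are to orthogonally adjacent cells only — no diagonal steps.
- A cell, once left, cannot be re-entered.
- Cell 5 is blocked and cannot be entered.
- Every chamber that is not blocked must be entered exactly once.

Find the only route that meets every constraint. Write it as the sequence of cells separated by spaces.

10 7 8 11 12 9 6 3 2 1 4

Need to visit all 11 open cells exactly once, starting at 10 and ending at 4.
Route from 10: up to 7, right to 8, down to 11, right to 12, 3× up (reaching 3), 2× left (reaching 1), down to 4 — 10 moves in all.
Check: all 11 open cells covered.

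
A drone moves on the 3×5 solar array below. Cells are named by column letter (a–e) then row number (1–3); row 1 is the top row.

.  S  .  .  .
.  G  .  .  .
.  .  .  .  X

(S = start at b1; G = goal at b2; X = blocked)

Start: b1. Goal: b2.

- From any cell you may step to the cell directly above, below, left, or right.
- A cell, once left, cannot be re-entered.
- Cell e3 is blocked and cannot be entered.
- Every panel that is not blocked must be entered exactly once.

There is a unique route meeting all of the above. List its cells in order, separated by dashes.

Need to visit all 14 open cells exactly once, starting at b1 and ending at b2.
Cell d3 has only two open neighbours (d2 and c3), so the path must pass straight through it: one of those is the cell it's entered from and the other is where it exits.
Route from b1: left to a1, 2× down (reaching a3), 3× right (reaching d3), up to d2, right to e2, up to e1, 2× left (reaching c1), down to c2, left to b2 — 13 moves in all.
Check: all 14 open cells covered.

b1 - a1 - a2 - a3 - b3 - c3 - d3 - d2 - e2 - e1 - d1 - c1 - c2 - b2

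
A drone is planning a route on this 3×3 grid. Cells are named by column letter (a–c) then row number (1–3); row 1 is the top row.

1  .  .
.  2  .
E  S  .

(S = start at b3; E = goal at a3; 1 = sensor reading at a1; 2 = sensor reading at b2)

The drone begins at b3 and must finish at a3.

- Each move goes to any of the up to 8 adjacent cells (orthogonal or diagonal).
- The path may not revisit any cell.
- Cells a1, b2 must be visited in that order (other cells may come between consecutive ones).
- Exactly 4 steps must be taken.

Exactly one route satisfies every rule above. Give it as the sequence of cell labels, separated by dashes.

The waypoints must appear in the order a1, b2, with no cell reused.
Route from b3: up-left 1 to a2, up 1 to a1, down-right 1 to b2, down-left 1 to a3 — 4 moves in all.
Check: order respected (1 at step 2, 2 at step 3); 4 moves as required.

b3 - a2 - a1 - b2 - a3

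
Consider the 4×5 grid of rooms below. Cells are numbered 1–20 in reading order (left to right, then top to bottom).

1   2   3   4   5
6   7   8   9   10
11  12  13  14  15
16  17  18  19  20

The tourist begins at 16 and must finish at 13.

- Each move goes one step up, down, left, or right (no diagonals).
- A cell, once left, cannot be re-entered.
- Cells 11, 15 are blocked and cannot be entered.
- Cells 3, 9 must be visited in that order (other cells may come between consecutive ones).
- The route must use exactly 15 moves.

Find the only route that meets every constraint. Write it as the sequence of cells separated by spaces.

The waypoints must appear in the order 3, 9, with no cell reused.
Route from 16: right to 17, 2× up (reaching 7), left to 6, up to 1, 4× right (reaching 5), down to 10, left to 9, 2× down (reaching 19), left to 18, up to 13 — 15 moves in all.
Check: order respected (3 at step 7, 9 at step 11); 15 moves as required.

16 17 12 7 6 1 2 3 4 5 10 9 14 19 18 13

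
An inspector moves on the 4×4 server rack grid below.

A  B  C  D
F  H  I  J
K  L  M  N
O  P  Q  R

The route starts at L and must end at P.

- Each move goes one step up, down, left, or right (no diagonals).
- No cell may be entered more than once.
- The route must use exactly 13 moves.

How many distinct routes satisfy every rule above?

Need simple routes of exactly 13 moves from L to P (Manhattan distance 1, so 6 moves are spent on a detour and 6 undoing it).
Branch systematically from the start, pruning whenever the remaining move budget drops below the Manhattan distance to P or differs from it in parity. Grouping the completions by first move — via H: 2; via K: 4; via M: 8 (no valid completion starts via P) — and summing: 2 + 4 + 8 = 14.
That gives 14 routes.

14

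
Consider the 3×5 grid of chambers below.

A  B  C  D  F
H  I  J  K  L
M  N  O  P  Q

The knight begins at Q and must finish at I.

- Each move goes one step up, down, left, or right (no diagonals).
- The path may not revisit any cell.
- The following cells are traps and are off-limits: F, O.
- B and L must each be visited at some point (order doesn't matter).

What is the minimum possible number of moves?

6

Any route passes through B and L in some order between Q and I. Summing Manhattan distances along each leg and taking the cheapest ordering (Q → L → B → I) gives a lower bound of 1 + 4 + 1 = 6 moves.
A route of 6 moves achieves this: Q → L → K → D → C → B → I.
Since 6 matches the lower bound, it is optimal.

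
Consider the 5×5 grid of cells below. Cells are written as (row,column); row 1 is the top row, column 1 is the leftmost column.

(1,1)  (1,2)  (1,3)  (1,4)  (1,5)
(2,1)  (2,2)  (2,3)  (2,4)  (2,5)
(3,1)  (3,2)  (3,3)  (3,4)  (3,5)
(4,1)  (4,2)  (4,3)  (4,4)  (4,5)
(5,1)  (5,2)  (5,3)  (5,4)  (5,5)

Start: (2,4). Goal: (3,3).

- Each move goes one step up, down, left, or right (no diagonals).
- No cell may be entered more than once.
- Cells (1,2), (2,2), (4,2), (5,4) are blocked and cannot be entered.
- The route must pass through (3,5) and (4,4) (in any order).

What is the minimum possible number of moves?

6

Any route passes through (3,5) and (4,4) in some order between (2,4) and (3,3). Summing Manhattan distances along each leg and taking the cheapest ordering ((2,4) → (3,5) → (4,4) → (3,3)) gives a lower bound of 2 + 2 + 2 = 6 moves.
A route of 6 moves achieves this: (2,4) → (3,4) → (3,5) → (4,5) → (4,4) → (4,3) → (3,3).
Since 6 matches the lower bound, it is optimal.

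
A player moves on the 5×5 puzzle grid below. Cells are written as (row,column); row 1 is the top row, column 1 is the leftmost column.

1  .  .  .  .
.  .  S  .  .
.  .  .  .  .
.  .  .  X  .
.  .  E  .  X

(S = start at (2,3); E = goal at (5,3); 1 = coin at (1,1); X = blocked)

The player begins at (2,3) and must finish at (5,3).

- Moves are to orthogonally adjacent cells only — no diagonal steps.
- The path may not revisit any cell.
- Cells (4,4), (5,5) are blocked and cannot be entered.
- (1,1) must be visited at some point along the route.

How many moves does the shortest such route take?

Any route passes through (1,1) somewhere between (2,3) and (5,3). Summing Manhattan distances along the two legs ((2,3) → (1,1) → (5,3)) gives a lower bound of 3 + 6 = 9 moves.
A route of 9 moves achieves this: (2,3) → (1,3) → (1,2) → (1,1) → (2,1) → (3,1) → (4,1) → (5,1) → (5,2) → (5,3).
Since 9 matches the lower bound, it is optimal.

9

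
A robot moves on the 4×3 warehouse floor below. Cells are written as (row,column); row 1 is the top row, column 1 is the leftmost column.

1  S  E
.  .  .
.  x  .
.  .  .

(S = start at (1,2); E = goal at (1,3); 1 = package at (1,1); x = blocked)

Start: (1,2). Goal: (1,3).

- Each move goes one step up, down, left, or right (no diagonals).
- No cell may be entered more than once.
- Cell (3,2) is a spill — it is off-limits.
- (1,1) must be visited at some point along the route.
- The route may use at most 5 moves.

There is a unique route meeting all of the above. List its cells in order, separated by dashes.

(1,2) - (1,1) - (2,1) - (2,2) - (2,3) - (1,3)

The budget equals the shortest possible length, so every move has to be on a shortest route through the required cells.
Route from (1,2): left to (1,1), down to (2,1), 2× right (reaching (2,3)), up to (1,3) — 5 moves in all.
Check: all required cells visited; 5 ≤ 5 moves.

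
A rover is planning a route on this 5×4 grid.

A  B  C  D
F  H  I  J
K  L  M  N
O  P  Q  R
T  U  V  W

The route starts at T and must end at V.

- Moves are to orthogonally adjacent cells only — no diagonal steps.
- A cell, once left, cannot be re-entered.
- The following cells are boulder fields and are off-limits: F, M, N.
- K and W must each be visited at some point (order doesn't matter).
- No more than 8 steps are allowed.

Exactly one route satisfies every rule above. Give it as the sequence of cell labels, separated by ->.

The 8-move cap with required stops at K, W leaves no slack for detours.
Route from T: 2× up (reaching K), right to L, down to P, 2× right (reaching R), down to W, left to V — 8 moves in all.
Check: all required cells visited; 8 ≤ 8 moves.

T -> O -> K -> L -> P -> Q -> R -> W -> V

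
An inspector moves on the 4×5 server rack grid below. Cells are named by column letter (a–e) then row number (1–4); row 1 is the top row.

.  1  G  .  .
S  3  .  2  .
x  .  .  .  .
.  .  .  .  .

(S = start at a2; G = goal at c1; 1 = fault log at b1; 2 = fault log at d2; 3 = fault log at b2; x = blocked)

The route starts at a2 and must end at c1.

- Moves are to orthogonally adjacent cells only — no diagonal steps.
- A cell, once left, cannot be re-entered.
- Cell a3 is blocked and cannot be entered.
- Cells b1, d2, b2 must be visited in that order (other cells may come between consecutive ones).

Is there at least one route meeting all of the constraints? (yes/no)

no

Ignoring the required order, 78 revisit-free routes from a2 to c1 pass through all of b1, d2, and b2; the waypoint orders that occur are b1 → b2 → d2 (78) — never b1 → d2 → b2.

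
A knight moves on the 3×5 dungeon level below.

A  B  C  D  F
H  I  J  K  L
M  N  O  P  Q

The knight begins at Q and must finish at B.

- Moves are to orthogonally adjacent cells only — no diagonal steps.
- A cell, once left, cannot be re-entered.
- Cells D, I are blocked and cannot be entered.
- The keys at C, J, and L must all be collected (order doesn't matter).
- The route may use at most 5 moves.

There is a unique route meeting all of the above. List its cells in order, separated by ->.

The 5-move cap with required stops at C, J, L leaves no slack for detours.
Route from Q: up 1 to L, left 2 to J, up 1 to C, left 1 to B — 5 moves in all.
Check: all required cells visited; 5 ≤ 5 moves.

Q -> L -> K -> J -> C -> B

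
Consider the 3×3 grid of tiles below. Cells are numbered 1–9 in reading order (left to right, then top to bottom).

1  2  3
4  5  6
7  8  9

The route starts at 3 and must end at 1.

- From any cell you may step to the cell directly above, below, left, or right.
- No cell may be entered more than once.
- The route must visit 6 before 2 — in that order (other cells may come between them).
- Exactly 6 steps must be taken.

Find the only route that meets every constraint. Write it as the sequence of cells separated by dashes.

3 - 6 - 9 - 8 - 5 - 2 - 1

The waypoints must appear in the order 6, 2, with no cell reused.
Route from 3: down 2 to 9, left 1 to 8, up 2 to 2, left 1 to 1 — 6 moves in all.
Check: order respected (6 at step 1, 2 at step 5); 6 moves as required.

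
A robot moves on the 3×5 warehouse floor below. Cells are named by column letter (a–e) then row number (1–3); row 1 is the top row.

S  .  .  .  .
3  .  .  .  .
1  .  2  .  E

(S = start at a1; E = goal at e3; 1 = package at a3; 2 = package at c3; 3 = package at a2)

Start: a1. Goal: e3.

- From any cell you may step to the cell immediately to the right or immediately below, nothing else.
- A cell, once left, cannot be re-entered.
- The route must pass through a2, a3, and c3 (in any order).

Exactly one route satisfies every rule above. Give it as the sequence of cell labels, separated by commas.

a1, a2, a3, b3, c3, d3, e3

Moves only go right or down, so the column and row indices never decrease.
Route from a1: 2× down (reaching a3), 4× right (reaching e3) — 6 moves in all.
Check: all required cells visited.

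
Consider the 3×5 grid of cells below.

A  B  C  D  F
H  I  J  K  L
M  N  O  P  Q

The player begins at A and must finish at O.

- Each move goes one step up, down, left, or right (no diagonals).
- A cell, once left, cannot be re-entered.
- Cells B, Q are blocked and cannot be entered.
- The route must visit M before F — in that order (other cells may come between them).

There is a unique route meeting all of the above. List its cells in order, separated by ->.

The waypoints must appear in the order M, F, with no cell reused.
Route from A: down 2 to M, right 1 to N, up 1 to I, right 1 to J, up 1 to C, right 2 to F, down 1 to L, left 1 to K, down 1 to P, left 1 to O — 12 moves in all.
Check: order respected (M at step 2, F at step 8).

A -> H -> M -> N -> I -> J -> C -> D -> F -> L -> K -> P -> O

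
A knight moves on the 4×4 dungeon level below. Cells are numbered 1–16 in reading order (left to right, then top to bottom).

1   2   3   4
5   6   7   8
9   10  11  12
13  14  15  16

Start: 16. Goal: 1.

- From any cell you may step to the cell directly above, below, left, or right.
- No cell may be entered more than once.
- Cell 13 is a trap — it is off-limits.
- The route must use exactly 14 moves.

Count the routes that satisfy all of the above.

Need simple routes of exactly 14 moves from 16 to 1 (Manhattan distance 6, so 4 moves are spent on a detour and 4 undoing it).
Enumerating: 16 12 8 4 3 7 11 15 14 10 9 5 6 2 1 | 16 12 8 4 3 2 6 7 11 15 14 10 9 5 1 | 16 12 11 15 14 10 9 5 6 7 8 4 3 2 1 | 16 15 14 10 9 5 6 7 11 12 8 4 3 2 1.
That gives 4 routes.

4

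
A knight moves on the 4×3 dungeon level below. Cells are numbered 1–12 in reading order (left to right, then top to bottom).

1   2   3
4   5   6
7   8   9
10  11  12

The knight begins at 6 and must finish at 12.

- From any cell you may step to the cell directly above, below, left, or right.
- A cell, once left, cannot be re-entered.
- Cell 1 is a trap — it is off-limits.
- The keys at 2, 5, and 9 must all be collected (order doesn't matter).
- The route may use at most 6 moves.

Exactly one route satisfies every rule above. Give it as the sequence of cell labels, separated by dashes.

Any route must reach 2, 5, and 9 and still end at 12 within 6 moves, so the order of the required stops is forced.
Route from 6: up 1 to 3, left 1 to 2, down 2 to 8, right 1 to 9, down 1 to 12 — 6 moves in all.
Check: all required cells visited; 6 ≤ 6 moves.

6 - 3 - 2 - 5 - 8 - 9 - 12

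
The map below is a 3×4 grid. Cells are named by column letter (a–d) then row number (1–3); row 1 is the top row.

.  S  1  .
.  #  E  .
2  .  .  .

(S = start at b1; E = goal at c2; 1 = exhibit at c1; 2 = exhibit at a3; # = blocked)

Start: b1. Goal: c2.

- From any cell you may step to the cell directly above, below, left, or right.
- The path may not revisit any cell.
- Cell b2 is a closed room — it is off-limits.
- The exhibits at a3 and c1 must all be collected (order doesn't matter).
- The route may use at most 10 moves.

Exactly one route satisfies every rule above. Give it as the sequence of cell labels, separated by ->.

b1 -> a1 -> a2 -> a3 -> b3 -> c3 -> d3 -> d2 -> d1 -> c1 -> c2

The 10-move cap with required stops at a3, c1 leaves no slack for detours.
Route from b1: left 1 to a1, down 2 to a3, right 3 to d3, up 2 to d1, left 1 to c1, down 1 to c2 — 10 moves in all.
Check: all required cells visited; 10 ≤ 10 moves.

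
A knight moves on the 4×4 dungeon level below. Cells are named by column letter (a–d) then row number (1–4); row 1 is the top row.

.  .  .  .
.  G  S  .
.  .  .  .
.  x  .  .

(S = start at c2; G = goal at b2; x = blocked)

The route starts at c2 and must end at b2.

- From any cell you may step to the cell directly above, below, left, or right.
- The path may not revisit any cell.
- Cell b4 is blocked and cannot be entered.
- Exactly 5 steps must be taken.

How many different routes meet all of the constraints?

Need simple routes of exactly 5 moves from c2 to b2 (Manhattan distance 1, so 2 moves are spent on a detour and 2 undoing it).
Enumerating: c2 c1 b1 a1 a2 b2 | c2 c3 b3 a3 a2 b2 | c2 d2 d1 c1 b1 b2 | c2 d2 d3 c3 b3 b2.
That gives 4 routes.

4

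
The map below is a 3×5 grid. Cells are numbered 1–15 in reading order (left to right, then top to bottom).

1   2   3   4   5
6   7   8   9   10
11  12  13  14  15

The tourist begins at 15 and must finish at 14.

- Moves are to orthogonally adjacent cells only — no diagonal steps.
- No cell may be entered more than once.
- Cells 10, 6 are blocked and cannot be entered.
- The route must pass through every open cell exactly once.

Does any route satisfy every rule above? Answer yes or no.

no

Cell 1 has only one open neighbour but is neither the start nor the goal, so a Hamiltonian route would have to both enter and leave it through the same neighbour — impossible without revisiting.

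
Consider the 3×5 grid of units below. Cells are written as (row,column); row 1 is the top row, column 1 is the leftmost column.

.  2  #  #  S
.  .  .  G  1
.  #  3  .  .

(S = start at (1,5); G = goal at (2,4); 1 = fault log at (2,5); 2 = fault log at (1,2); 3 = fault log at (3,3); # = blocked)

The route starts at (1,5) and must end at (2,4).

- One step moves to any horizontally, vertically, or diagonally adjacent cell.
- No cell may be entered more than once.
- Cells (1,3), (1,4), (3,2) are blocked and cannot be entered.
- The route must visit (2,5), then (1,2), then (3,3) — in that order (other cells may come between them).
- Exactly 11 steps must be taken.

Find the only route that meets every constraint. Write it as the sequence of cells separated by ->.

(1,5) -> (2,5) -> (3,5) -> (3,4) -> (2,3) -> (1,2) -> (1,1) -> (2,1) -> (3,1) -> (2,2) -> (3,3) -> (2,4)

The waypoints must appear in the order (2,5), (1,2), (3,3), with no cell reused.
Route from (1,5): down 2 to (3,5), left 1 to (3,4), up-left 2 to (1,2), left 1 to (1,1), down 2 to (3,1), up-right 1 to (2,2), down-right 1 to (3,3), up-right 1 to (2,4) — 11 moves in all.
Check: order respected (1 at step 1, 2 at step 5, 3 at step 10); 11 moves as required.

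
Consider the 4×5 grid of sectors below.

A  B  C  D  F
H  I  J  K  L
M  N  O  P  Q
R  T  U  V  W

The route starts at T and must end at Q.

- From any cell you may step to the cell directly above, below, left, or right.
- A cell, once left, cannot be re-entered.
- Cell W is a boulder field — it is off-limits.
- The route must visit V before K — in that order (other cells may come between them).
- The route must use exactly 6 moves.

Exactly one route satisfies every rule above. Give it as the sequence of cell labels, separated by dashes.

The waypoints must appear in the order V, K, with no cell reused.
Route from T: 2× right (reaching V), 2× up (reaching K), right to L, down to Q — 6 moves in all.
Check: order respected (V at step 2, K at step 4); 6 moves as required.

T - U - V - P - K - L - Q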